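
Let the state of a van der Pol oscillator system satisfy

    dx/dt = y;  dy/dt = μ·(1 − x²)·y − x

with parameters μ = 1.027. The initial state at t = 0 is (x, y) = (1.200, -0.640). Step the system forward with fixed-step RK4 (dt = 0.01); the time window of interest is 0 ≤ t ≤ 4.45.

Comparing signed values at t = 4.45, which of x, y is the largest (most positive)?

largest component: y

t=0.000: state=(1.200, -0.640)
step 1 (dt=0.01): k1=(-0.640, -0.911), k2=(-0.645, -0.911), k3=(-0.645, -0.911), k4=(-0.649, -0.911); state += dt/6·(k1+2k2+2k3+k4)
t=0.010: state=(1.194, -0.649)
t=0.020: state=(1.187, -0.658)
t=0.030: state=(1.180, -0.667)
continuing one RK4 step at a time; state shown every 20 steps (Δt=0.2):
t=0.200: state=(1.054, -0.825)
t=0.400: state=(0.868, -1.032)
t=0.600: state=(0.638, -1.285)
t=0.800: state=(0.350, -1.606)
t=1.000: state=(-0.010, -1.996)
t=1.200: state=(-0.448, -2.371)
t=1.400: state=(-0.941, -2.485)
t=1.600: state=(-1.405, -2.061)
t=1.800: state=(-1.738, -1.239)
t=2.000: state=(-1.905, -0.473)
t=2.200: state=(-1.945, 0.026)
t=2.400: state=(-1.909, 0.311)
t=2.600: state=(-1.829, 0.479)
t=2.800: state=(-1.721, 0.596)
t=3.000: state=(-1.591, 0.696)
t=3.200: state=(-1.442, 0.800)
t=3.400: state=(-1.270, 0.923)
t=3.600: state=(-1.070, 1.081)
t=3.800: state=(-0.834, 1.294)
t=4.000: state=(-0.548, 1.585)
t=4.200: state=(-0.194, 1.970)
t=4.400: state=(0.244, 2.409)
t=4.450: state=(0.367, 2.508)
compare at T: x=0.367, y=2.508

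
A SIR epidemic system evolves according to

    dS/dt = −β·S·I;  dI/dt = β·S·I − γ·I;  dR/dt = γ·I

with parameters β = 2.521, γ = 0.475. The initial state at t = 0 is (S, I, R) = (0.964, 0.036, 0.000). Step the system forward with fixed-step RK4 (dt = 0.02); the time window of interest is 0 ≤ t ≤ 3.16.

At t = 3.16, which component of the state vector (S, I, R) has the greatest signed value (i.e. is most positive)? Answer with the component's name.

t=0.000: state=(0.964, 0.036, 0.000)
step 1 (dt=0.02): k1=(-0.087, 0.070, 0.017), k2=(-0.089, 0.072, 0.017), k3=(-0.089, 0.072, 0.017), k4=(-0.091, 0.073, 0.018); state += dt/6·(k1+2k2+2k3+k4)
t=0.020: state=(0.962, 0.037, 0.000)
t=0.040: state=(0.960, 0.039, 0.001)
t=0.060: state=(0.958, 0.040, 0.001)
continuing one RK4 step at a time; state shown every 10 steps (Δt=0.2):
t=0.200: state=(0.943, 0.053, 0.004)
t=0.400: state=(0.913, 0.077, 0.010)
t=0.600: state=(0.871, 0.110, 0.019)
t=0.800: state=(0.816, 0.153, 0.031)
t=1.000: state=(0.746, 0.206, 0.048)
t=1.200: state=(0.662, 0.267, 0.071)
t=1.400: state=(0.569, 0.332, 0.099)
t=1.600: state=(0.474, 0.392, 0.134)
t=1.800: state=(0.384, 0.443, 0.174)
t=2.000: state=(0.304, 0.479, 0.217)
t=2.200: state=(0.238, 0.499, 0.264)
t=2.400: state=(0.184, 0.504, 0.312)
t=2.600: state=(0.143, 0.498, 0.359)
t=2.800: state=(0.112, 0.482, 0.406)
t=3.000: state=(0.088, 0.461, 0.451)
t=3.160: state=(0.073, 0.441, 0.485)
compare at T: S=0.073, I=0.441, R=0.485

largest component: R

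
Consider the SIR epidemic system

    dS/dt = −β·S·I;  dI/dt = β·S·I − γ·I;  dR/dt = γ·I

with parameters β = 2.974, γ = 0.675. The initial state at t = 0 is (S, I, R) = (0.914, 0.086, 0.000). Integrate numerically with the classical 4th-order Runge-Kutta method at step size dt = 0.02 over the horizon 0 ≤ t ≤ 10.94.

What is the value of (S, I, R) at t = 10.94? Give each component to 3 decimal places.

t=0.000: state=(0.914, 0.086, 0.000)
step 1 (dt=0.02): k1=(-0.234, 0.176, 0.058), k2=(-0.238, 0.179, 0.059), k3=(-0.238, 0.179, 0.059), k4=(-0.242, 0.182, 0.060); state += dt/6·(k1+2k2+2k3+k4)
t=0.020: state=(0.909, 0.090, 0.001)
t=0.040: state=(0.904, 0.093, 0.002)
t=0.060: state=(0.899, 0.097, 0.004)
continuing one RK4 step at a time; state shown every 25 steps (Δt=0.5):
t=0.500: state=(0.739, 0.213, 0.048)
t=1.000: state=(0.475, 0.376, 0.148)
t=1.500: state=(0.252, 0.456, 0.292)
t=2.000: state=(0.130, 0.427, 0.443)
t=2.500: state=(0.072, 0.352, 0.575)
t=3.000: state=(0.046, 0.274, 0.681)
t=3.500: state=(0.032, 0.207, 0.761)
t=4.000: state=(0.024, 0.154, 0.822)
t=4.500: state=(0.020, 0.113, 0.867)
t=5.000: state=(0.017, 0.083, 0.899)
t=5.500: state=(0.016, 0.061, 0.924)
t=6.000: state=(0.014, 0.044, 0.941)
t=6.500: state=(0.014, 0.032, 0.954)
t=7.000: state=(0.013, 0.024, 0.963)
t=7.500: state=(0.013, 0.017, 0.970)
t=8.000: state=(0.012, 0.012, 0.975)
t=8.500: state=(0.012, 0.009, 0.979)
t=9.000: state=(0.012, 0.007, 0.981)
t=9.500: state=(0.012, 0.005, 0.983)
t=10.000: state=(0.012, 0.003, 0.985)
t=10.500: state=(0.012, 0.003, 0.986)
t=10.940: state=(0.012, 0.002, 0.986)

(S, I, R) = (0.012, 0.002, 0.986)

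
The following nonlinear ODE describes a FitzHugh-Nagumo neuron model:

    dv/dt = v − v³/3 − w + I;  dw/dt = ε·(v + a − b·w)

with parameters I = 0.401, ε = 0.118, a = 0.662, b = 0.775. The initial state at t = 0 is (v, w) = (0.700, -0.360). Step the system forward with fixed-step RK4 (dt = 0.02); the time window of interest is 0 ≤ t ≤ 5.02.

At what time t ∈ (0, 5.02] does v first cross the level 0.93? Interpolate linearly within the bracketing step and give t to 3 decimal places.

t=0.000: state=(0.700, -0.360)
step 1 (dt=0.02): k1=(1.347, 0.194), k2=(1.351, 0.195), k3=(1.351, 0.195), k4=(1.356, 0.196); state += dt/6·(k1+2k2+2k3+k4)
t=0.020: state=(0.727, -0.356)
t=0.040: state=(0.754, -0.352)
t=0.060: state=(0.782, -0.348)
t=0.160: state=(0.920, -0.327)
next step: t=0.180: state=(0.948, -0.323) — v has crossed 0.93
linear interpolation between t=0.160 (0.91988) and t=0.180 (0.94765) → t≈0.167

t = 0.167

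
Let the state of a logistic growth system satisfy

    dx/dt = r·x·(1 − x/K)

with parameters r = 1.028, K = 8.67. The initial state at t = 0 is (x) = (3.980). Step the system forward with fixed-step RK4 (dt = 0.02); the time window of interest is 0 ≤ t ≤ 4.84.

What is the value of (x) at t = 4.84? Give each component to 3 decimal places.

t=0.000: state=(3.980)
step 1 (dt=0.02): k1=(2.213), k2=(2.215), k3=(2.215), k4=(2.217); state += dt/6·(k1+2k2+2k3+k4)
t=0.020: state=(4.024)
t=0.040: state=(4.069)
t=0.060: state=(4.113)
continuing one RK4 step at a time; state shown every 10 steps (Δt=0.2):
t=0.200: state=(4.425)
t=0.400: state=(4.868)
t=0.600: state=(5.300)
t=0.800: state=(5.712)
t=1.000: state=(6.099)
t=1.200: state=(6.455)
t=1.400: state=(6.777)
t=1.600: state=(7.063)
t=1.800: state=(7.315)
t=2.000: state=(7.534)
t=2.200: state=(7.722)
t=2.400: state=(7.882)
t=2.600: state=(8.018)
t=2.800: state=(8.131)
t=3.000: state=(8.226)
t=3.200: state=(8.305)
t=3.400: state=(8.371)
t=3.600: state=(8.425)
t=3.800: state=(8.469)
t=4.000: state=(8.506)
t=4.200: state=(8.536)
t=4.400: state=(8.561)
t=4.600: state=(8.581)
t=4.800: state=(8.597)
t=4.840: state=(8.600)

(x) = (8.600)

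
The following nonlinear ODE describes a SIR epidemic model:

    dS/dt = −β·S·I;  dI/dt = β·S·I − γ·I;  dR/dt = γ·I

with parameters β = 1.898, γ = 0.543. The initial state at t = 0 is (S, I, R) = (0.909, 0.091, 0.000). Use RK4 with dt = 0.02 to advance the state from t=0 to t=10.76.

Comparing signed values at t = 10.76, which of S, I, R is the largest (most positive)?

t=0.000: state=(0.909, 0.091, 0.000)
step 1 (dt=0.02): k1=(-0.157, 0.108, 0.049), k2=(-0.159, 0.109, 0.050), k3=(-0.159, 0.109, 0.050), k4=(-0.160, 0.110, 0.051); state += dt/6·(k1+2k2+2k3+k4)
t=0.020: state=(0.906, 0.093, 0.001)
t=0.040: state=(0.903, 0.095, 0.002)
t=0.060: state=(0.899, 0.098, 0.003)
continuing one RK4 step at a time; state shown every 25 steps (Δt=0.5):
t=0.500: state=(0.810, 0.157, 0.033)
t=1.000: state=(0.670, 0.243, 0.087)
t=1.500: state=(0.511, 0.324, 0.165)
t=2.000: state=(0.366, 0.374, 0.260)
t=2.500: state=(0.255, 0.381, 0.364)
t=3.000: state=(0.179, 0.356, 0.464)
t=3.500: state=(0.130, 0.314, 0.556)
t=4.000: state=(0.099, 0.267, 0.634)
t=4.500: state=(0.079, 0.221, 0.701)
t=5.000: state=(0.065, 0.180, 0.755)
t=5.500: state=(0.056, 0.145, 0.799)
t=6.000: state=(0.049, 0.116, 0.834)
t=6.500: state=(0.045, 0.093, 0.863)
t=7.000: state=(0.041, 0.074, 0.885)
t=7.500: state=(0.039, 0.058, 0.903)
t=8.000: state=(0.037, 0.046, 0.917)
t=8.500: state=(0.035, 0.036, 0.928)
t=9.000: state=(0.034, 0.029, 0.937)
t=9.500: state=(0.034, 0.023, 0.944)
t=10.000: state=(0.033, 0.018, 0.949)
t=10.500: state=(0.032, 0.014, 0.954)
t=10.760: state=(0.032, 0.012, 0.955)
compare at T: S=0.032, I=0.012, R=0.955

largest component: R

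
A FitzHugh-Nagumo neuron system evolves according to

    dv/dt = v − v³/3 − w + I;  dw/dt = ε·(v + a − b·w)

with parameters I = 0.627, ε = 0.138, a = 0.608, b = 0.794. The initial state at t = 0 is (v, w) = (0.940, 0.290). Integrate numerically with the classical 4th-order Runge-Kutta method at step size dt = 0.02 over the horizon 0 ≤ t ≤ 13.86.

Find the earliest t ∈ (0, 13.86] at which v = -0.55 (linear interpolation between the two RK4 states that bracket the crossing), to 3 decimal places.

t = 10.097

t=0.000: state=(0.940, 0.290)
step 1 (dt=0.02): k1=(1.000, 0.182), k2=(0.999, 0.183), k3=(0.999, 0.183), k4=(0.998, 0.184); state += dt/6·(k1+2k2+2k3+k4)
t=0.020: state=(0.960, 0.294)
t=0.040: state=(0.980, 0.297)
t=0.060: state=(1.000, 0.301)
continuing one RK4 step at a time; state shown every 25 steps (Δt=0.5):
t=0.500: state=(1.390, 0.395)
t=1.000: state=(1.638, 0.517)
t=1.500: state=(1.708, 0.644)
t=2.000: state=(1.695, 0.765)
t=2.500: state=(1.652, 0.877)
t=3.000: state=(1.598, 0.980)
t=3.500: state=(1.538, 1.074)
t=4.000: state=(1.476, 1.159)
t=4.500: state=(1.411, 1.235)
t=5.000: state=(1.343, 1.302)
t=5.500: state=(1.271, 1.361)
t=6.000: state=(1.194, 1.412)
t=6.500: state=(1.111, 1.455)
t=7.000: state=(1.019, 1.490)
t=7.500: state=(0.913, 1.516)
t=8.000: state=(0.785, 1.534)
t=8.500: state=(0.624, 1.540)
t=9.000: state=(0.405, 1.534)
t=9.500: state=(0.079, 1.510)
t=10.000: state=(-0.426, 1.459)
t=10.080: state=(-0.527, 1.448)
next step: t=10.100: state=(-0.554, 1.445) — v has crossed -0.55
linear interpolation between t=10.080 (-0.52743) and t=10.100 (-0.55358) → t≈10.097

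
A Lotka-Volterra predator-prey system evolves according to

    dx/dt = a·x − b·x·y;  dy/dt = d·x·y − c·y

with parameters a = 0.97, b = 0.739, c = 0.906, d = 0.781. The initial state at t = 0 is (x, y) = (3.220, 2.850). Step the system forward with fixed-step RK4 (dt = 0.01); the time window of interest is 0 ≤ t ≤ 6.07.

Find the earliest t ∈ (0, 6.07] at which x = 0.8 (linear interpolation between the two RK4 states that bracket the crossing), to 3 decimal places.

t = 0.721

t=0.000: state=(3.220, 2.850)
step 1 (dt=0.01): k1=(-3.658, 4.585), k2=(-3.692, 4.581), k3=(-3.692, 4.581), k4=(-3.724, 4.575); state += dt/6·(k1+2k2+2k3+k4)
t=0.010: state=(3.183, 2.896)
t=0.020: state=(3.146, 2.941)
t=0.030: state=(3.107, 2.987)
continuing one RK4 step at a time; state shown every 20 steps (Δt=0.2):
t=0.200: state=(2.404, 3.695)
t=0.400: state=(1.619, 4.212)
t=0.600: state=(1.042, 4.312)
t=0.720: state=(0.802, 4.215)
next step: t=0.730: state=(0.785, 4.203) — x has crossed 0.8
linear interpolation between t=0.720 (0.80156) and t=0.730 (0.78459) → t≈0.721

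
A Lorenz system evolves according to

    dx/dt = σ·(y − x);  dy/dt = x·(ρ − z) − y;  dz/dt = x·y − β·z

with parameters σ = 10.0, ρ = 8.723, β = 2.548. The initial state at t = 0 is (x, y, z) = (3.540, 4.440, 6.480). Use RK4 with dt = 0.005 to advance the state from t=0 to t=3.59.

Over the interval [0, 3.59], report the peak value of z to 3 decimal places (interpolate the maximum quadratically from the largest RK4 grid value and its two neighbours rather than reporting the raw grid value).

t=0.000: state=(3.540, 4.440, 6.480)
step 1 (dt=0.005): k1=(9.000, 3.500, -0.793), k2=(8.863, 3.549, -0.657), k3=(8.867, 3.547, -0.659), k4=(8.734, 3.594, -0.525); state += dt/6·(k1+2k2+2k3+k4)
t=0.005: state=(3.584, 4.458, 6.477)
t=0.010: state=(3.627, 4.476, 6.475)
t=0.015: state=(3.669, 4.495, 6.474)
continuing one RK4 step at a time; state shown every 40 steps (Δt=0.2):
t=0.200: state=(4.754, 5.170, 7.156)
t=0.400: state=(5.118, 5.038, 8.398)
t=0.600: state=(4.590, 4.233, 8.567)
t=0.800: state=(4.025, 3.863, 7.796)
t=1.000: state=(3.990, 4.103, 7.137)
t=1.200: state=(4.370, 4.599, 7.151)
t=1.400: state=(4.738, 4.839, 7.729)
t=1.600: state=(4.706, 4.585, 8.172)
t=1.800: state=(4.389, 4.233, 8.026)
t=2.000: state=(4.196, 4.171, 7.607)
t=2.200: state=(4.281, 4.376, 7.394)
t=2.400: state=(4.498, 4.598, 7.549)
t=2.600: state=(4.606, 4.605, 7.848)
t=2.800: state=(4.511, 4.432, 7.948)
t=3.000: state=(4.360, 4.304, 7.792)
t=3.200: state=(4.321, 4.337, 7.602)
t=3.400: state=(4.404, 4.461, 7.575)
t=3.590: state=(4.498, 4.532, 7.695)
largest grid value and its neighbours: z(0.515)=8.66610, z(0.520)=8.66679, z(0.525)=8.66659
parabola through these three points peaks at t≈0.521 with z≈8.66682

max z = 8.667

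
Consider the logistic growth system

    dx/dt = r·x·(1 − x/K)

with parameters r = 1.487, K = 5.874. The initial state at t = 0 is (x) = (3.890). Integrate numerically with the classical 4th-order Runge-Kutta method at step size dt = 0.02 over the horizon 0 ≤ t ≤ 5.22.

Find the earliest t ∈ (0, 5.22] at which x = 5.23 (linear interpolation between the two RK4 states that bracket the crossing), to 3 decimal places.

t=0.000: state=(3.890)
step 1 (dt=0.02): k1=(1.954), k2=(1.944), k3=(1.944), k4=(1.935); state += dt/6·(k1+2k2+2k3+k4)
t=0.020: state=(3.929)
t=0.040: state=(3.967)
t=0.060: state=(4.005)
continuing one RK4 step at a time; state shown every 10 steps (Δt=0.2):
t=0.200: state=(4.260)
t=0.400: state=(4.584)
t=0.600: state=(4.859)
t=0.800: state=(5.085)
t=0.940: state=(5.216)
next step: t=0.960: state=(5.234) — x has crossed 5.23
linear interpolation between t=0.940 (5.21646) and t=0.960 (5.23363) → t≈0.956

t = 0.956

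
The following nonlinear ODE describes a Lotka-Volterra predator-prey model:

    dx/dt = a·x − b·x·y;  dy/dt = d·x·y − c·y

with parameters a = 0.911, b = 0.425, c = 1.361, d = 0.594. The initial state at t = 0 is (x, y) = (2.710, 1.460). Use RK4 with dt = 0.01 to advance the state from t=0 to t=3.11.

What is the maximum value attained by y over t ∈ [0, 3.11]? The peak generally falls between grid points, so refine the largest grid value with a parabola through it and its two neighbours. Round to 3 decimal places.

t=0.000: state=(2.710, 1.460)
step 1 (dt=0.01): k1=(0.787, 0.363), k2=(0.786, 0.367), k3=(0.786, 0.367), k4=(0.785, 0.371); state += dt/6·(k1+2k2+2k3+k4)
t=0.010: state=(2.718, 1.464)
t=0.020: state=(2.726, 1.467)
t=0.030: state=(2.734, 1.471)
continuing one RK4 step at a time; state shown every 20 steps (Δt=0.2):
t=0.200: state=(2.862, 1.549)
t=0.400: state=(2.996, 1.671)
t=0.600: state=(3.098, 1.828)
t=0.800: state=(3.157, 2.021)
t=1.000: state=(3.161, 2.241)
t=1.200: state=(3.104, 2.478)
t=1.400: state=(2.987, 2.712)
t=1.600: state=(2.820, 2.918)
t=1.800: state=(2.622, 3.071)
t=2.000: state=(2.413, 3.155)
t=2.200: state=(2.213, 3.163)
t=2.400: state=(2.033, 3.099)
t=2.600: state=(1.884, 2.978)
t=2.800: state=(1.766, 2.817)
t=3.000: state=(1.681, 2.633)
t=3.110: state=(1.647, 2.527)
largest grid value and its neighbours: y(2.110)=3.16872, y(2.120)=3.16881, y(2.130)=3.16871
parabola through these three points peaks at t≈2.120 with y≈3.16881

max y = 3.169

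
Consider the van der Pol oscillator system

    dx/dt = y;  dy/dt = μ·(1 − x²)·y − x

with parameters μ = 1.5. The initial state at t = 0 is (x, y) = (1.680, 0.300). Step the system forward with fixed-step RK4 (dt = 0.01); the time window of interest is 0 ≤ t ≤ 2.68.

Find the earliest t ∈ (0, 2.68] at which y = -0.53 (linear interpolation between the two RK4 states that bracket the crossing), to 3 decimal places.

t = 0.754

t=0.000: state=(1.680, 0.300)
step 1 (dt=0.01): k1=(0.300, -2.500), k2=(0.287, -2.470), k3=(0.288, -2.470), k4=(0.275, -2.439); state += dt/6·(k1+2k2+2k3+k4)
t=0.010: state=(1.683, 0.275)
t=0.020: state=(1.686, 0.251)
t=0.030: state=(1.688, 0.228)
continuing one RK4 step at a time; state shown every 10 steps (Δt=0.1):
t=0.100: state=(1.698, 0.079)
t=0.200: state=(1.698, -0.088)
t=0.300: state=(1.682, -0.214)
t=0.400: state=(1.656, -0.310)
t=0.500: state=(1.621, -0.386)
t=0.600: state=(1.579, -0.448)
t=0.700: state=(1.531, -0.503)
t=0.750: state=(1.506, -0.528)
next step: t=0.760: state=(1.500, -0.533) — y has crossed -0.53
linear interpolation between t=0.750 (-0.52800) and t=0.760 (-0.53301) → t≈0.754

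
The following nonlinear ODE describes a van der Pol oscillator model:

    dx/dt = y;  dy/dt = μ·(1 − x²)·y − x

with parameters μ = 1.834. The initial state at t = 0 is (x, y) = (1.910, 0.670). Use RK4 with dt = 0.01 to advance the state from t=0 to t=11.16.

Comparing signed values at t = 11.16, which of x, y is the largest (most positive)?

t=0.000: state=(1.910, 0.670)
step 1 (dt=0.01): k1=(0.670, -5.164), k2=(0.644, -5.057), k3=(0.645, -5.059), k4=(0.619, -4.953); state += dt/6·(k1+2k2+2k3+k4)
t=0.010: state=(1.916, 0.619)
t=0.020: state=(1.922, 0.571)
t=0.030: state=(1.928, 0.525)
continuing one RK4 step at a time; state shown every 50 steps (Δt=0.5):
t=0.500: state=(1.910, -0.301)
t=1.000: state=(1.723, -0.425)
t=1.500: state=(1.484, -0.539)
t=2.000: state=(1.167, -0.760)
t=2.500: state=(0.665, -1.359)
t=3.000: state=(-0.411, -3.214)
t=3.500: state=(-1.877, -1.285)
t=4.000: state=(-1.985, 0.254)
t=4.500: state=(-1.816, 0.393)
t=5.000: state=(-1.598, 0.483)
t=5.500: state=(-1.322, 0.640)
t=6.000: state=(-0.925, 1.009)
t=6.500: state=(-0.186, 2.186)
t=7.000: state=(1.376, 3.185)
t=7.500: state=(2.019, 0.009)
t=8.000: state=(1.899, -0.353)
t=8.500: state=(1.700, -0.439)
t=9.000: state=(1.454, -0.556)
t=9.500: state=(1.124, -0.799)
t=10.000: state=(0.586, -1.482)
t=10.500: state=(-0.597, -3.439)
t=11.000: state=(-1.937, -0.889)
t=11.160: state=(-2.014, -0.163)
compare at T: x=-2.014, y=-0.163

largest component: y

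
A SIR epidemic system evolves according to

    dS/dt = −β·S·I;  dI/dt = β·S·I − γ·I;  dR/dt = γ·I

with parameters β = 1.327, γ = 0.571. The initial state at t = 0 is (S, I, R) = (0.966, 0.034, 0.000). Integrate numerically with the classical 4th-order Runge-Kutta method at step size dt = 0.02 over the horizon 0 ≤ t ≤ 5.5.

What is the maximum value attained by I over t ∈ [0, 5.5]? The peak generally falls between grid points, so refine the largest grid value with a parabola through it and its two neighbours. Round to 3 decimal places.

t=0.000: state=(0.966, 0.034, 0.000)
step 1 (dt=0.02): k1=(-0.044, 0.024, 0.019), k2=(-0.044, 0.024, 0.020), k3=(-0.044, 0.024, 0.020), k4=(-0.044, 0.024, 0.020); state += dt/6·(k1+2k2+2k3+k4)
t=0.020: state=(0.965, 0.034, 0.000)
t=0.040: state=(0.964, 0.035, 0.001)
t=0.060: state=(0.963, 0.035, 0.001)
continuing one RK4 step at a time; state shown every 10 steps (Δt=0.2):
t=0.200: state=(0.957, 0.039, 0.004)
t=0.400: state=(0.946, 0.045, 0.009)
t=0.600: state=(0.934, 0.051, 0.014)
t=0.800: state=(0.921, 0.059, 0.021)
t=1.000: state=(0.905, 0.067, 0.028)
t=1.200: state=(0.888, 0.076, 0.036)
t=1.400: state=(0.870, 0.085, 0.045)
t=1.600: state=(0.849, 0.095, 0.055)
t=1.800: state=(0.827, 0.106, 0.067)
t=2.000: state=(0.802, 0.118, 0.080)
t=2.200: state=(0.777, 0.129, 0.094)
t=2.400: state=(0.749, 0.141, 0.109)
t=2.600: state=(0.720, 0.153, 0.126)
t=2.800: state=(0.691, 0.165, 0.144)
t=3.000: state=(0.660, 0.176, 0.164)
t=3.200: state=(0.629, 0.186, 0.185)
t=3.400: state=(0.598, 0.196, 0.206)
t=3.600: state=(0.567, 0.204, 0.229)
t=3.800: state=(0.537, 0.210, 0.253)
t=4.000: state=(0.507, 0.216, 0.277)
t=4.200: state=(0.479, 0.219, 0.302)
t=4.400: state=(0.452, 0.221, 0.327)
t=4.600: state=(0.426, 0.222, 0.353)
t=4.800: state=(0.401, 0.221, 0.378)
t=5.000: state=(0.379, 0.218, 0.403)
t=5.200: state=(0.358, 0.215, 0.428)
t=5.400: state=(0.338, 0.210, 0.452)
t=5.500: state=(0.329, 0.207, 0.464)
largest grid value and its neighbours: I(4.540)=0.22172, I(4.560)=0.22173, I(4.580)=0.22172
parabola through these three points peaks at t≈4.564 with I≈0.22173

max I = 0.222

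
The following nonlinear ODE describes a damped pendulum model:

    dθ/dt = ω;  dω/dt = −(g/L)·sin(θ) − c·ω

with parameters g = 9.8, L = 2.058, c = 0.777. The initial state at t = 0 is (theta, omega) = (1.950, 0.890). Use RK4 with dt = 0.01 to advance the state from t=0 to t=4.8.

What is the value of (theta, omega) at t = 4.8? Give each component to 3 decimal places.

(theta, omega) = (-0.263, -0.282)

t=0.000: state=(1.950, 0.890)
step 1 (dt=0.01): k1=(0.890, -5.115), k2=(0.864, -5.087), k3=(0.865, -5.088), k4=(0.839, -5.060); state += dt/6·(k1+2k2+2k3+k4)
t=0.010: state=(1.959, 0.839)
t=0.020: state=(1.967, 0.789)
t=0.030: state=(1.974, 0.739)
continuing one RK4 step at a time; state shown every 20 steps (Δt=0.2):
t=0.200: state=(2.032, -0.037)
t=0.400: state=(1.944, -0.833)
t=0.600: state=(1.703, -1.563)
t=0.800: state=(1.323, -2.214)
t=1.000: state=(0.831, -2.665)
t=1.200: state=(0.283, -2.737)
t=1.400: state=(-0.233, -2.353)
t=1.600: state=(-0.636, -1.632)
t=1.800: state=(-0.878, -0.782)
t=2.000: state=(-0.951, 0.037)
t=2.200: state=(-0.871, 0.734)
t=2.400: state=(-0.670, 1.245)
t=2.600: state=(-0.390, 1.511)
t=2.800: state=(-0.084, 1.496)
t=3.000: state=(0.192, 1.226)
t=3.200: state=(0.395, 0.787)
t=3.400: state=(0.502, 0.283)
t=3.600: state=(0.510, -0.191)
t=3.800: state=(0.432, -0.568)
t=4.000: state=(0.293, -0.801)
t=4.200: state=(0.123, -0.866)
t=4.400: state=(-0.043, -0.774)
t=4.600: state=(-0.178, -0.560)
t=4.800: state=(-0.263, -0.282)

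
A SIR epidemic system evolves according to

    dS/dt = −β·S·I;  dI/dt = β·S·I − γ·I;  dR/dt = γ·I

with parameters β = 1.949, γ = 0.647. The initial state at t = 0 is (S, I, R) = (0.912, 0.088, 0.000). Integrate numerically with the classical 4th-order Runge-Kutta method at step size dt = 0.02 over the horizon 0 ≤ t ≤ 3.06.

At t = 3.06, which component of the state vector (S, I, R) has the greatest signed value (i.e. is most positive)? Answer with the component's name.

t=0.000: state=(0.912, 0.088, 0.000)
step 1 (dt=0.02): k1=(-0.156, 0.099, 0.057), k2=(-0.158, 0.100, 0.058), k3=(-0.158, 0.100, 0.058), k4=(-0.159, 0.101, 0.058); state += dt/6·(k1+2k2+2k3+k4)
t=0.020: state=(0.909, 0.090, 0.001)
t=0.040: state=(0.906, 0.092, 0.002)
t=0.060: state=(0.902, 0.094, 0.004)
continuing one RK4 step at a time; state shown every 5 steps (Δt=0.1):
t=0.100: state=(0.896, 0.098, 0.006)
t=0.200: state=(0.878, 0.110, 0.013)
t=0.300: state=(0.858, 0.122, 0.020)
t=0.400: state=(0.837, 0.135, 0.029)
t=0.500: state=(0.814, 0.148, 0.038)
t=0.600: state=(0.790, 0.162, 0.048)
t=0.700: state=(0.764, 0.177, 0.059)
t=0.800: state=(0.737, 0.192, 0.071)
t=0.900: state=(0.709, 0.207, 0.084)
t=1.000: state=(0.680, 0.223, 0.097)
t=1.100: state=(0.650, 0.237, 0.112)
t=1.200: state=(0.620, 0.252, 0.128)
t=1.300: state=(0.589, 0.266, 0.145)
t=1.400: state=(0.559, 0.279, 0.163)
t=1.500: state=(0.529, 0.290, 0.181)
t=1.600: state=(0.499, 0.301, 0.200)
t=1.700: state=(0.470, 0.310, 0.220)
t=1.800: state=(0.442, 0.317, 0.240)
t=1.900: state=(0.416, 0.323, 0.261)
t=2.000: state=(0.390, 0.328, 0.282)
t=2.100: state=(0.366, 0.331, 0.303)
t=2.200: state=(0.343, 0.332, 0.325)
t=2.300: state=(0.321, 0.332, 0.346)
t=2.400: state=(0.301, 0.331, 0.368)
t=2.500: state=(0.282, 0.328, 0.389)
t=2.600: state=(0.265, 0.325, 0.410)
t=2.700: state=(0.249, 0.320, 0.431)
t=2.800: state=(0.234, 0.314, 0.452)
t=2.900: state=(0.220, 0.308, 0.472)
t=3.000: state=(0.208, 0.301, 0.491)
t=3.060: state=(0.200, 0.297, 0.503)
compare at T: S=0.200, I=0.297, R=0.503

largest component: R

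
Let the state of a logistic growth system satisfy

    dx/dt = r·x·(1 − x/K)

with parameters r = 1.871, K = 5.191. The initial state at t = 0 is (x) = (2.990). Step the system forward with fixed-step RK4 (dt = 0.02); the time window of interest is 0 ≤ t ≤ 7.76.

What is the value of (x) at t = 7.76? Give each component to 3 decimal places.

(x) = (5.191)

t=0.000: state=(2.990)
step 1 (dt=0.02): k1=(2.372), k2=(2.365), k3=(2.365), k4=(2.358); state += dt/6·(k1+2k2+2k3+k4)
t=0.020: state=(3.037)
t=0.040: state=(3.084)
t=0.060: state=(3.131)
continuing one RK4 step at a time; state shown every 25 steps (Δt=0.5):
t=0.500: state=(4.028)
t=1.000: state=(4.663)
t=1.500: state=(4.970)
t=2.000: state=(5.102)
t=2.500: state=(5.156)
t=3.000: state=(5.177)
t=3.500: state=(5.186)
t=4.000: state=(5.189)
t=4.500: state=(5.190)
t=5.000: state=(5.191)
t=5.500: state=(5.191)
t=6.000: state=(5.191)
t=6.500: state=(5.191)
t=7.000: state=(5.191)
t=7.500: state=(5.191)
t=7.760: state=(5.191)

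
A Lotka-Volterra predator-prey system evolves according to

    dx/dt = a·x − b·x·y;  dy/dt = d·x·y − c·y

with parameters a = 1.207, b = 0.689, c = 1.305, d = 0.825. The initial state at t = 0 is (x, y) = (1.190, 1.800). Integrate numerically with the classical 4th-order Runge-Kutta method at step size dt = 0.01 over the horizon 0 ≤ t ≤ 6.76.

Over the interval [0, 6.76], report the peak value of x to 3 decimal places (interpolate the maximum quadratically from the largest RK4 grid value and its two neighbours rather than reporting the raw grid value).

max x = 2.054

t=0.000: state=(1.190, 1.800)
step 1 (dt=0.01): k1=(-0.040, -0.582), k2=(-0.037, -0.581), k3=(-0.037, -0.581), k4=(-0.035, -0.581); state += dt/6·(k1+2k2+2k3+k4)
t=0.010: state=(1.190, 1.794)
t=0.020: state=(1.189, 1.788)
t=0.030: state=(1.189, 1.783)
continuing one RK4 step at a time; state shown every 25 steps (Δt=0.25):
t=0.250: state=(1.195, 1.660)
t=0.500: state=(1.227, 1.537)
t=0.750: state=(1.285, 1.437)
t=1.000: state=(1.366, 1.362)
t=1.250: state=(1.467, 1.316)
t=1.500: state=(1.584, 1.300)
t=1.750: state=(1.710, 1.318)
t=2.000: state=(1.836, 1.371)
t=2.250: state=(1.946, 1.462)
t=2.500: state=(2.024, 1.590)
t=2.750: state=(2.054, 1.749)
t=3.000: state=(2.024, 1.924)
t=3.250: state=(1.937, 2.090)
t=3.500: state=(1.805, 2.220)
t=3.750: state=(1.654, 2.289)
t=4.000: state=(1.506, 2.288)
t=4.250: state=(1.380, 2.222)
t=4.500: state=(1.284, 2.110)
t=4.750: state=(1.222, 1.970)
t=5.000: state=(1.192, 1.823)
t=5.250: state=(1.192, 1.681)
t=5.500: state=(1.220, 1.555)
t=5.750: state=(1.274, 1.451)
t=6.000: state=(1.352, 1.372)
t=6.250: state=(1.450, 1.321)
t=6.500: state=(1.565, 1.301)
t=6.750: state=(1.691, 1.313)
t=6.760: state=(1.696, 1.314)
largest grid value and its neighbours: x(2.740)=2.05371, x(2.750)=2.05380, x(2.760)=2.05380
parabola through these three points peaks at t≈2.755 with x≈2.05381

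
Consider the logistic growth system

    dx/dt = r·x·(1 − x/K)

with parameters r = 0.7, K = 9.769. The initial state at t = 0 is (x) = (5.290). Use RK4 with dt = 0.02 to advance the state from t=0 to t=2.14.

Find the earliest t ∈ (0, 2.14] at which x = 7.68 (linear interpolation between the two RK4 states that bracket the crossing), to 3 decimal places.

t = 1.622

t=0.000: state=(5.290)
step 1 (dt=0.02): k1=(1.698), k2=(1.697), k3=(1.697), k4=(1.696); state += dt/6·(k1+2k2+2k3+k4)
t=0.020: state=(5.324)
t=0.040: state=(5.358)
t=0.060: state=(5.392)
continuing one RK4 step at a time; state shown every 5 steps (Δt=0.1):
t=0.100: state=(5.459)
t=0.200: state=(5.627)
t=0.300: state=(5.793)
t=0.400: state=(5.957)
t=0.500: state=(6.118)
t=0.600: state=(6.277)
t=0.700: state=(6.432)
t=0.800: state=(6.584)
t=0.900: state=(6.733)
t=1.000: state=(6.877)
t=1.100: state=(7.018)
t=1.200: state=(7.154)
t=1.300: state=(7.286)
t=1.400: state=(7.413)
t=1.500: state=(7.536)
t=1.600: state=(7.654)
t=1.620: state=(7.678)
next step: t=1.640: state=(7.700) — x has crossed 7.68
linear interpolation between t=1.620 (7.67751) and t=1.640 (7.70043) → t≈1.622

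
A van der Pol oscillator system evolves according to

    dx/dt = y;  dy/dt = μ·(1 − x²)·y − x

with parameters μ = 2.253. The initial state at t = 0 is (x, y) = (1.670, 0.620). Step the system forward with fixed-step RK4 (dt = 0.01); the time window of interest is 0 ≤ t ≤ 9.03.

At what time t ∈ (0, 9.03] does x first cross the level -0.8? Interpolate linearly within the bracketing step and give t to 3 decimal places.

t=0.000: state=(1.670, 0.620)
step 1 (dt=0.01): k1=(0.620, -4.169), k2=(0.599, -4.102), k3=(0.599, -4.103), k4=(0.579, -4.036); state += dt/6·(k1+2k2+2k3+k4)
t=0.010: state=(1.676, 0.579)
t=0.020: state=(1.682, 0.539)
t=0.030: state=(1.687, 0.501)
continuing one RK4 step at a time; state shown every 50 steps (Δt=0.5):
t=0.500: state=(1.681, -0.280)
t=1.000: state=(1.496, -0.441)
t=1.500: state=(1.236, -0.617)
t=2.000: state=(0.836, -1.066)
t=2.500: state=(-0.034, -2.825)
t=2.710: state=(-0.768, -4.058)
next step: t=2.720: state=(-0.809, -4.085) — x has crossed -0.8
linear interpolation between t=2.710 (-0.76796) and t=2.720 (-0.80868) → t≈2.718

t = 2.718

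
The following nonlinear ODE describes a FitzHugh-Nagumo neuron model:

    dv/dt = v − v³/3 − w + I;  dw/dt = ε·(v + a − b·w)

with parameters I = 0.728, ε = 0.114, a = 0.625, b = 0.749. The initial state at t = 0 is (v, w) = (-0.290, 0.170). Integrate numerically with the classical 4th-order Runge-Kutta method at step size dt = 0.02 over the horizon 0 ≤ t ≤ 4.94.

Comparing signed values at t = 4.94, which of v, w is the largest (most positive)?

t=0.000: state=(-0.290, 0.170)
step 1 (dt=0.02): k1=(0.276, 0.024), k2=(0.278, 0.024), k3=(0.278, 0.024), k4=(0.281, 0.024); state += dt/6·(k1+2k2+2k3+k4)
t=0.020: state=(-0.284, 0.170)
t=0.040: state=(-0.279, 0.171)
t=0.060: state=(-0.273, 0.171)
continuing one RK4 step at a time; state shown every 10 steps (Δt=0.2):
t=0.200: state=(-0.230, 0.175)
t=0.400: state=(-0.159, 0.182)
t=0.600: state=(-0.073, 0.191)
t=0.800: state=(0.028, 0.201)
t=1.000: state=(0.150, 0.214)
t=1.200: state=(0.294, 0.229)
t=1.400: state=(0.464, 0.248)
t=1.600: state=(0.658, 0.270)
t=1.800: state=(0.869, 0.297)
t=2.000: state=(1.084, 0.328)
t=2.200: state=(1.286, 0.364)
t=2.400: state=(1.456, 0.403)
t=2.600: state=(1.585, 0.445)
t=2.800: state=(1.674, 0.488)
t=3.000: state=(1.728, 0.533)
t=3.200: state=(1.758, 0.577)
t=3.400: state=(1.770, 0.621)
t=3.600: state=(1.771, 0.665)
t=3.800: state=(1.764, 0.708)
t=4.000: state=(1.753, 0.750)
t=4.200: state=(1.739, 0.791)
t=4.400: state=(1.723, 0.831)
t=4.600: state=(1.705, 0.869)
t=4.800: state=(1.687, 0.907)
t=4.940: state=(1.674, 0.933)
compare at T: v=1.674, w=0.933

largest component: v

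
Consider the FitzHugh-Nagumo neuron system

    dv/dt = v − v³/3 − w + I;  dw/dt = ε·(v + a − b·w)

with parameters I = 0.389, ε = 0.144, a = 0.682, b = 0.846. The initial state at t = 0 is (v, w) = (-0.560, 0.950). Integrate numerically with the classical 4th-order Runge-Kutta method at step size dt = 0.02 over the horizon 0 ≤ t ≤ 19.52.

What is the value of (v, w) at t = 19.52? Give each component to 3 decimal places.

t=0.000: state=(-0.560, 0.950)
step 1 (dt=0.02): k1=(-1.062, -0.098), k2=(-1.069, -0.100), k3=(-1.069, -0.100), k4=(-1.075, -0.101); state += dt/6·(k1+2k2+2k3+k4)
t=0.020: state=(-0.581, 0.948)
t=0.040: state=(-0.603, 0.946)
t=0.060: state=(-0.625, 0.944)
continuing one RK4 step at a time; state shown every 50 steps (Δt=1):
t=1.000: state=(-1.594, 0.781)
t=2.000: state=(-1.812, 0.545)
t=3.000: state=(-1.747, 0.333)
t=4.000: state=(-1.657, 0.157)
t=5.000: state=(-1.566, 0.013)
t=6.000: state=(-1.477, -0.102)
t=7.000: state=(-1.390, -0.192)
t=8.000: state=(-1.304, -0.260)
t=9.000: state=(-1.220, -0.309)
t=10.000: state=(-1.137, -0.341)
t=11.000: state=(-1.055, -0.358)
t=12.000: state=(-0.971, -0.361)
t=13.000: state=(-0.885, -0.353)
t=14.000: state=(-0.793, -0.334)
t=15.000: state=(-0.690, -0.304)
t=16.000: state=(-0.562, -0.262)
t=17.000: state=(-0.379, -0.204)
t=18.000: state=(-0.054, -0.119)
t=19.000: state=(0.619, 0.021)
t=19.520: state=(1.111, 0.132)

(v, w) = (1.111, 0.132)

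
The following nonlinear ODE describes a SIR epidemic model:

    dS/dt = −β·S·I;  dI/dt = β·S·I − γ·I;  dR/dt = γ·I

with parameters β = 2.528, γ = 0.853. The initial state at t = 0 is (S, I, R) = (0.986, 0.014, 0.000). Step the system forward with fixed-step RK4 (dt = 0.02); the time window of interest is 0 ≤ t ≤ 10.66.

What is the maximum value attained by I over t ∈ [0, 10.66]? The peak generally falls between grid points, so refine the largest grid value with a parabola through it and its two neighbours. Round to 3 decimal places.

t=0.000: state=(0.986, 0.014, 0.000)
step 1 (dt=0.02): k1=(-0.035, 0.023, 0.012), k2=(-0.035, 0.023, 0.012), k3=(-0.035, 0.023, 0.012), k4=(-0.036, 0.024, 0.012); state += dt/6·(k1+2k2+2k3+k4)
t=0.020: state=(0.985, 0.014, 0.000)
t=0.040: state=(0.985, 0.015, 0.000)
t=0.060: state=(0.984, 0.015, 0.001)
continuing one RK4 step at a time; state shown every 25 steps (Δt=0.5):
t=0.500: state=(0.959, 0.031, 0.009)
t=1.000: state=(0.904, 0.067, 0.029)
t=1.500: state=(0.801, 0.129, 0.070)
t=2.000: state=(0.647, 0.211, 0.142)
t=2.500: state=(0.473, 0.279, 0.248)
t=3.000: state=(0.326, 0.301, 0.373)
t=3.500: state=(0.226, 0.277, 0.498)
t=4.000: state=(0.164, 0.230, 0.606)
t=4.500: state=(0.126, 0.180, 0.694)
t=5.000: state=(0.103, 0.136, 0.761)
t=5.500: state=(0.089, 0.100, 0.811)
t=6.000: state=(0.080, 0.073, 0.847)
t=6.500: state=(0.074, 0.052, 0.874)
t=7.000: state=(0.070, 0.037, 0.893)
t=7.500: state=(0.067, 0.027, 0.906)
t=8.000: state=(0.065, 0.019, 0.916)
t=8.500: state=(0.064, 0.013, 0.923)
t=9.000: state=(0.063, 0.009, 0.927)
t=9.500: state=(0.062, 0.007, 0.931)
t=10.000: state=(0.062, 0.005, 0.933)
t=10.500: state=(0.062, 0.003, 0.935)
t=10.660: state=(0.062, 0.003, 0.935)
largest grid value and its neighbours: I(2.940)=0.30073, I(2.960)=0.30075, I(2.980)=0.30070
parabola through these three points peaks at t≈2.956 with I≈0.30075

max I = 0.301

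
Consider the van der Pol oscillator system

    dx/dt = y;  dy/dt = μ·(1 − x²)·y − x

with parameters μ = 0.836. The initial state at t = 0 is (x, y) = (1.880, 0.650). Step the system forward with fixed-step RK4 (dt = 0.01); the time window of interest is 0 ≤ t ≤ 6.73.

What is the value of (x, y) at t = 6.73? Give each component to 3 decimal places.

(x, y) = (2.006, 0.032)

t=0.000: state=(1.880, 0.650)
step 1 (dt=0.01): k1=(0.650, -3.257), k2=(0.634, -3.232), k3=(0.634, -3.232), k4=(0.618, -3.207); state += dt/6·(k1+2k2+2k3+k4)
t=0.010: state=(1.886, 0.618)
t=0.020: state=(1.892, 0.586)
t=0.030: state=(1.898, 0.555)
continuing one RK4 step at a time; state shown every 25 steps (Δt=0.25):
t=0.250: state=(1.954, 0.001)
t=0.500: state=(1.904, -0.369)
t=0.750: state=(1.783, -0.587)
t=1.000: state=(1.615, -0.748)
t=1.250: state=(1.409, -0.905)
t=1.500: state=(1.160, -1.091)
t=1.750: state=(0.858, -1.338)
t=2.000: state=(0.484, -1.676)
t=2.250: state=(0.013, -2.102)
t=2.500: state=(-0.563, -2.467)
t=2.750: state=(-1.181, -2.356)
t=3.000: state=(-1.680, -1.549)
t=3.250: state=(-1.943, -0.588)
t=3.500: state=(-2.002, 0.052)
t=3.750: state=(-1.941, 0.400)
t=4.000: state=(-1.814, 0.602)
t=4.250: state=(-1.645, 0.752)
t=4.500: state=(-1.439, 0.900)
t=4.750: state=(-1.192, 1.079)
t=5.000: state=(-0.894, 1.317)
t=5.250: state=(-0.526, 1.645)
t=5.500: state=(-0.063, 2.067)
t=5.750: state=(0.505, 2.454)
t=6.000: state=(1.127, 2.406)
t=6.250: state=(1.646, 1.645)
t=6.500: state=(1.932, 0.666)
t=6.730: state=(2.006, 0.032)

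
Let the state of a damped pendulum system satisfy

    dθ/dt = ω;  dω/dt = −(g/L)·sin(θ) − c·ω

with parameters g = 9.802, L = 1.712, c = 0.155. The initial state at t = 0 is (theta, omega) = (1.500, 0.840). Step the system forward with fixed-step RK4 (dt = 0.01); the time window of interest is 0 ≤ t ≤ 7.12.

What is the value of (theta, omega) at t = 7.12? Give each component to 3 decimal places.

t=0.000: state=(1.500, 0.840)
step 1 (dt=0.01): k1=(0.840, -5.841), k2=(0.811, -5.838), k3=(0.811, -5.838), k4=(0.782, -5.835); state += dt/6·(k1+2k2+2k3+k4)
t=0.010: state=(1.508, 0.782)
t=0.020: state=(1.516, 0.723)
t=0.030: state=(1.523, 0.665)
continuing one RK4 step at a time; state shown every 25 steps (Δt=0.25):
t=0.250: state=(1.529, -0.595)
t=0.500: state=(1.209, -1.949)
t=0.750: state=(0.581, -2.969)
t=1.000: state=(-0.202, -3.115)
t=1.250: state=(-0.890, -2.258)
t=1.500: state=(-1.291, -0.917)
t=1.750: state=(-1.344, 0.487)
t=2.000: state=(-1.056, 1.785)
t=2.250: state=(-0.483, 2.698)
t=2.500: state=(0.222, 2.774)
t=2.750: state=(0.827, 1.953)
t=3.000: state=(1.162, 0.687)
t=3.250: state=(1.166, -0.643)
t=3.500: state=(0.852, -1.820)
t=3.750: state=(0.296, -2.518)
t=4.000: state=(-0.336, -2.387)
t=4.250: state=(-0.834, -1.506)
t=4.500: state=(-1.062, -0.290)
t=4.750: state=(-0.979, 0.936)
t=5.000: state=(-0.614, 1.917)
t=5.250: state=(-0.069, 2.317)
t=5.500: state=(0.478, 1.934)
t=5.750: state=(0.850, 0.977)
t=6.000: state=(0.950, -0.180)
t=6.250: state=(0.767, -1.254)
t=6.500: state=(0.354, -1.963)
t=6.750: state=(-0.160, -2.022)
t=7.000: state=(-0.600, -1.410)
t=7.120: state=(-0.743, -0.958)

(theta, omega) = (-0.743, -0.958)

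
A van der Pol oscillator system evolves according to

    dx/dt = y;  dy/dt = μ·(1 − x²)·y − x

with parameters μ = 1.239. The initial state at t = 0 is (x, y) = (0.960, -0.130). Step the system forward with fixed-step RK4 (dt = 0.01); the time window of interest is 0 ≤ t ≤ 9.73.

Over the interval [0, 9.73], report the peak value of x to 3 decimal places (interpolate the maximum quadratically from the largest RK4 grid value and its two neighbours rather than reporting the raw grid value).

max x = 2.009

t=0.000: state=(0.960, -0.130)
step 1 (dt=0.01): k1=(-0.130, -0.973), k2=(-0.135, -0.973), k3=(-0.135, -0.973), k4=(-0.140, -0.973); state += dt/6·(k1+2k2+2k3+k4)
t=0.010: state=(0.959, -0.140)
t=0.020: state=(0.957, -0.149)
t=0.030: state=(0.956, -0.159)
continuing one RK4 step at a time; state shown every 50 steps (Δt=0.5):
t=0.500: state=(0.772, -0.631)
t=1.000: state=(0.299, -1.320)
t=1.500: state=(-0.610, -2.285)
t=2.000: state=(-1.628, -1.276)
t=2.500: state=(-1.842, 0.156)
t=3.000: state=(-1.649, 0.546)
t=3.500: state=(-1.316, 0.794)
t=4.000: state=(-0.823, 1.238)
t=4.500: state=(0.022, 2.277)
t=5.000: state=(1.379, 2.532)
t=5.500: state=(2.003, 0.173)
t=6.000: state=(1.894, -0.437)
t=6.500: state=(1.627, -0.623)
t=7.000: state=(1.263, -0.855)
t=7.500: state=(0.729, -1.353)
t=8.000: state=(-0.204, -2.501)
t=8.500: state=(-1.563, -2.164)
t=9.000: state=(-2.012, 0.006)
t=9.500: state=(-1.862, 0.472)
t=9.730: state=(-1.743, 0.556)
largest grid value and its neighbours: x(5.560)=2.00878, x(5.570)=2.00897, x(5.580)=2.00897
parabola through these three points peaks at t≈5.575 with x≈2.00900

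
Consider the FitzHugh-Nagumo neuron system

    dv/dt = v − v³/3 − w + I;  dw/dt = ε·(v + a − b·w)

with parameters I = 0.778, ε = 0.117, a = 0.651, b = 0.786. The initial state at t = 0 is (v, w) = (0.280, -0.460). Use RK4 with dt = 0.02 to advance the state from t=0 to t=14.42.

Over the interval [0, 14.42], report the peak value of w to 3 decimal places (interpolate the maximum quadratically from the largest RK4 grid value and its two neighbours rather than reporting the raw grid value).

max w = 1.652

t=0.000: state=(0.280, -0.460)
step 1 (dt=0.02): k1=(1.511, 0.151), k2=(1.523, 0.153), k3=(1.523, 0.153), k4=(1.535, 0.155); state += dt/6·(k1+2k2+2k3+k4)
t=0.020: state=(0.310, -0.457)
t=0.040: state=(0.341, -0.454)
t=0.060: state=(0.373, -0.451)
continuing one RK4 step at a time; state shown every 25 steps (Δt=0.5):
t=0.500: state=(1.147, -0.362)
t=1.000: state=(1.823, -0.221)
t=1.500: state=(2.019, -0.062)
t=2.000: state=(2.024, 0.094)
t=2.500: state=(1.986, 0.241)
t=3.000: state=(1.940, 0.380)
t=3.500: state=(1.892, 0.510)
t=4.000: state=(1.843, 0.631)
t=4.500: state=(1.795, 0.744)
t=5.000: state=(1.746, 0.849)
t=5.500: state=(1.696, 0.946)
t=6.000: state=(1.647, 1.036)
t=6.500: state=(1.596, 1.120)
t=7.000: state=(1.545, 1.196)
t=7.500: state=(1.493, 1.267)
t=8.000: state=(1.440, 1.331)
t=8.500: state=(1.385, 1.389)
t=9.000: state=(1.328, 1.441)
t=9.500: state=(1.269, 1.488)
t=10.000: state=(1.206, 1.529)
t=10.500: state=(1.138, 1.565)
t=11.000: state=(1.065, 1.595)
t=11.500: state=(0.983, 1.619)
t=12.000: state=(0.889, 1.637)
t=12.500: state=(0.777, 1.648)
t=13.000: state=(0.635, 1.652)
t=13.500: state=(0.443, 1.646)
t=14.000: state=(0.164, 1.627)
t=14.420: state=(-0.187, 1.597)
largest grid value and its neighbours: w(12.940)=1.65183, w(12.960)=1.65184, w(12.980)=1.65183
parabola through these three points peaks at t≈12.960 with w≈1.65184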